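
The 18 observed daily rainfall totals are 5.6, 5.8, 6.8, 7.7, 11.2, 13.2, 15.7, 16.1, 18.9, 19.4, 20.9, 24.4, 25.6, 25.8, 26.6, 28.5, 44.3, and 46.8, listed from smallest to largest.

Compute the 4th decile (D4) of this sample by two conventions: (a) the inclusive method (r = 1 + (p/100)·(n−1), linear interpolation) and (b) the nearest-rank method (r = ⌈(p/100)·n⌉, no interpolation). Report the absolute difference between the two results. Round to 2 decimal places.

n = 18.
(a) r = 7.8; between ranks 7 (15.7) and 8 (16.1): 16.02.
(b) the nearest-rank method: rank 8 → 16.1.
|16.02 − 16.1| = 0.08.

0.08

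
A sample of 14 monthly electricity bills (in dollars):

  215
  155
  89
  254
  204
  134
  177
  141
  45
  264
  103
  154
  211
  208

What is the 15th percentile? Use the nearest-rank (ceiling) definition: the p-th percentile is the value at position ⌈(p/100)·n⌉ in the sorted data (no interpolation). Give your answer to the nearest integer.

103

Sorted: 45, 89, 103, 134, 141, 154, 155, 177, 204, 208, 211, 215, 254, 264.
n = 14.
Position = ⌈15/100 · 14⌉ = ⌈2.1⌉ = 3.
The value at rank 3 is 103.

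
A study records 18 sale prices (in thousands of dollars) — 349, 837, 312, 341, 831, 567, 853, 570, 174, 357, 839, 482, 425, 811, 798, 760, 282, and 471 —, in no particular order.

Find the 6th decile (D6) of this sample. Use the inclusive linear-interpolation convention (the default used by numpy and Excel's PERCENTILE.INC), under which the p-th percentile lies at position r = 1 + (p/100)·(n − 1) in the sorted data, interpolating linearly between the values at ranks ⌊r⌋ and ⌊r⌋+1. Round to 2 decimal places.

Sorted: 174, 282, 312, 341, 349, 357, 425, 471, 482, 567, 570, 760, 798, 811, 831, 837, 839, 853.
n = 18.
r = 1 + (60/100)·(18 − 1) = 1 + 10.2 = 11.2.
Rank 11 is 570 and rank 12 is 760.
Interpolate: 570 + 0.2·(760 − 570) = 570 + 0.2·190 = 608.

608.00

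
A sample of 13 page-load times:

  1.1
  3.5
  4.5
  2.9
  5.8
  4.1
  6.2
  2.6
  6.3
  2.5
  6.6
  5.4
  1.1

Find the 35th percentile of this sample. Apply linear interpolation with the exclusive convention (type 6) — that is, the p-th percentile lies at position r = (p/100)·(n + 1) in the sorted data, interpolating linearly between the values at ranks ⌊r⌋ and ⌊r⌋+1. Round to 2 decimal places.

2.87

Sorted: 1.1, 1.1, 2.5, 2.6, 2.9, 3.5, 4.1, 4.5, 5.4, 5.8, 6.2, 6.3, 6.6.
n = 13.
r = (35/100)·(13 + 1) = 4.9.
Rank 4 is 2.6 and rank 5 is 2.9.
Interpolate: 2.6 + 0.9·(2.9 − 2.6) = 2.6 + 0.9·0.3 = 2.87.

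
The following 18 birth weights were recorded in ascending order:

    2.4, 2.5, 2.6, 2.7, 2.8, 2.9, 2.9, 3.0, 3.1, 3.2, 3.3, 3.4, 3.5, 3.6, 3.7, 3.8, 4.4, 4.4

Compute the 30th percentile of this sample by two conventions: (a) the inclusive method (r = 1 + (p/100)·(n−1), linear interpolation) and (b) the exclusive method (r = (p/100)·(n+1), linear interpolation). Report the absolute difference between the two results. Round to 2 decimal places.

n = 18.
(a) r = 6.1; between ranks 6 (2.9) and 7 (2.9): 2.9.
(b) r = 5.7; between ranks 5 (2.8) and 6 (2.9): 2.87.
|2.9 − 2.87| = 0.03.

0.03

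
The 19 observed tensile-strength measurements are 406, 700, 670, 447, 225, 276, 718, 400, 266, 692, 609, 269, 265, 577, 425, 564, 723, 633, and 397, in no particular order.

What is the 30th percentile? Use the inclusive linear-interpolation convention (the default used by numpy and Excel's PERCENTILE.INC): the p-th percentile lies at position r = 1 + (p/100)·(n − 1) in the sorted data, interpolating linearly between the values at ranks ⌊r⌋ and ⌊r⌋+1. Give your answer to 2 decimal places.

398.20

Sorted: 225, 265, 266, 269, 276, 397, 400, 406, 425, 447, 564, 577, 609, 633, 670, 692, 700, 718, 723.
n = 19.
r = 1 + (30/100)·(19 − 1) = 1 + 5.4 = 6.4.
Rank 6 is 397 and rank 7 is 400.
Interpolate: 397 + 0.4·(400 − 397) = 397 + 0.4·3 = 398.2.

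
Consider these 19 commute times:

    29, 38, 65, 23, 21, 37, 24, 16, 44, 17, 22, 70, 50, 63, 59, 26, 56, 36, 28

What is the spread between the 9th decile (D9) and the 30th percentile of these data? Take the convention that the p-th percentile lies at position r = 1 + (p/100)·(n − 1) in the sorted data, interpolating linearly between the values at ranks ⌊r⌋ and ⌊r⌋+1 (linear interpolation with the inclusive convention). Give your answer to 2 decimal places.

Sorted: 16, 17, 21, 22, 23, 24, 26, 28, 29, 36, 37, 38, 44, 50, 56, 59, 63, 65, 70.
n = 19.
P30: r = 6.4; ranks 6–7 are 24, 26; interpolating gives 24.8.
P90: r = 17.2; ranks 17–18 are 63, 65; interpolating gives 63.4.
Difference: 63.4 − 24.8 = 38.6.

38.60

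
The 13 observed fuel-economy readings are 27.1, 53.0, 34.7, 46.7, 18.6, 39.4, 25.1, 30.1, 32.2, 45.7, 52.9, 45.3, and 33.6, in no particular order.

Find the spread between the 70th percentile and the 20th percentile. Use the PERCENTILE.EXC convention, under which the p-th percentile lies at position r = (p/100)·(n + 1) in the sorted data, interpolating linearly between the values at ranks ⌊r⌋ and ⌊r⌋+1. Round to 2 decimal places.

Sorted: 18.6, 25.1, 27.1, 30.1, 32.2, 33.6, 34.7, 39.4, 45.3, 45.7, 46.7, 52.9, 53.0.
n = 13.
P20: r = 2.8; ranks 2–3 are 25.1, 27.1; interpolating gives 26.7.
P70: r = 9.8; ranks 9–10 are 45.3, 45.7; interpolating gives 45.62.
Difference: 45.62 − 26.7 = 18.92.

18.92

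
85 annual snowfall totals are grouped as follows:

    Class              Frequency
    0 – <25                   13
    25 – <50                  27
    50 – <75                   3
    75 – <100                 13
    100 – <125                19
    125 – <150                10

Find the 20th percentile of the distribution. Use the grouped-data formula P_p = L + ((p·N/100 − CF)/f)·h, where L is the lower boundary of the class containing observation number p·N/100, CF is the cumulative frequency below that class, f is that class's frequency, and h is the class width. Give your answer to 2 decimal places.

N = 85; target position k = 20/100 · 85 = 17.
Cumulative frequencies: 13, 40, 43, 56, 75, 85.
Observation 17 falls in the class 25 – <50.
L = 25, CF = 13, f = 27, h = 25.
P20 = 25 + ((17 − 13)/27)·25 = 25 + 3.7037 = 28.7037.

28.70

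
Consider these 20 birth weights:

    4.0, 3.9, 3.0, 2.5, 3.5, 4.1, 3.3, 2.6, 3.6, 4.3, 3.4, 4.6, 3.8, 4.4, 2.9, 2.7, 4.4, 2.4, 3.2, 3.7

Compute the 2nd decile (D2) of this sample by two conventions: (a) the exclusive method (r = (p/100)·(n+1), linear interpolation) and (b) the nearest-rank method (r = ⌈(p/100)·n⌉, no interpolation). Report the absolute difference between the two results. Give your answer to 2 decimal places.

0.04

Sorted: 2.4, 2.5, 2.6, 2.7, 2.9, 3.0, 3.2, 3.3, 3.4, 3.5, 3.6, 3.7, 3.8, 3.9, 4.0, 4.1, 4.3, 4.4, 4.4, 4.6.
n = 20.
(a) r = 4.2; between ranks 4 (2.7) and 5 (2.9): 2.74.
(b) the nearest-rank method: rank 4 → 2.7.
|2.74 − 2.7| = 0.04.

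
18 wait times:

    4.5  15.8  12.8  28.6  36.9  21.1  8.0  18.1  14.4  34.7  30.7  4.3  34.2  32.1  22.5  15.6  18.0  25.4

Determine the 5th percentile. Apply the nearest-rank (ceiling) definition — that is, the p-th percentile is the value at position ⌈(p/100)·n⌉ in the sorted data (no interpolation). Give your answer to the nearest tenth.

Sorted: 4.3, 4.5, 8.0, 12.8, 14.4, 15.6, 15.8, 18.0, 18.1, 21.1, 22.5, 25.4, 28.6, 30.7, 32.1, 34.2, 34.7, 36.9.
n = 18.
Position = ⌈5/100 · 18⌉ = ⌈0.9⌉ = 1.
The value at rank 1 is 4.3.

4.3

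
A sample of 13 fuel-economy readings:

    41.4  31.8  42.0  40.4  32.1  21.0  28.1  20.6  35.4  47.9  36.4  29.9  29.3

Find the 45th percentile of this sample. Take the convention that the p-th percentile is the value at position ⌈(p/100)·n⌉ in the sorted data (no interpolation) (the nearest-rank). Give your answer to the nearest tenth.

31.8

Sorted: 20.6, 21.0, 28.1, 29.3, 29.9, 31.8, 32.1, 35.4, 36.4, 40.4, 41.4, 42.0, 47.9.
n = 13.
Position = ⌈45/100 · 13⌉ = ⌈5.85⌉ = 6.
The value at rank 6 is 31.8.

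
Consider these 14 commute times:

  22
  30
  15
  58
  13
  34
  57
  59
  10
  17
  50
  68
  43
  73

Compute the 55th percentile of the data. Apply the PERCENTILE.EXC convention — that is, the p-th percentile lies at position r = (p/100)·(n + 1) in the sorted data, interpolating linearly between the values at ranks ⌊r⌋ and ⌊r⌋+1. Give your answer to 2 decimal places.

44.75

Sorted: 10, 13, 15, 17, 22, 30, 34, 43, 50, 57, 58, 59, 68, 73.
n = 14.
r = (55/100)·(14 + 1) = 8.25.
Rank 8 is 43 and rank 9 is 50.
Interpolate: 43 + 0.25·(50 − 43) = 43 + 0.25·7 = 44.75.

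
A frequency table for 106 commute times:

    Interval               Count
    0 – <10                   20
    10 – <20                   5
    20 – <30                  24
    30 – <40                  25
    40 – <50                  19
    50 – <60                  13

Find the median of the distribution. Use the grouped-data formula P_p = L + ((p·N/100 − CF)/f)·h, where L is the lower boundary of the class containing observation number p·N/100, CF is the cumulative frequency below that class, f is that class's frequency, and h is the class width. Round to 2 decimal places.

31.60

N = 106; target position k = 50/100 · 106 = 53.
Cumulative frequencies: 20, 25, 49, 74, 93, 106.
Observation 53 falls in the class 30 – <40.
L = 30, CF = 49, f = 25, h = 10.
P50 = 30 + ((53 − 49)/25)·10 = 30 + 1.6 = 31.6.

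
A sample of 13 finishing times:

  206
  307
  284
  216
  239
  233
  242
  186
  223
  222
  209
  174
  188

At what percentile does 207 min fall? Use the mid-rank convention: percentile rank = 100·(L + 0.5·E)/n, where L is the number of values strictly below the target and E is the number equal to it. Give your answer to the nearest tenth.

30.8

Sorted: 174, 186, 188, 206, 209, 216, 222, 223, 233, 239, 242, 284, 307.
Count below 207: L = 4; count equal: E = 0; n = 13.
Percentile rank = 100·(4 + 0.5·0)/13 = 100·4/13 = 30.77.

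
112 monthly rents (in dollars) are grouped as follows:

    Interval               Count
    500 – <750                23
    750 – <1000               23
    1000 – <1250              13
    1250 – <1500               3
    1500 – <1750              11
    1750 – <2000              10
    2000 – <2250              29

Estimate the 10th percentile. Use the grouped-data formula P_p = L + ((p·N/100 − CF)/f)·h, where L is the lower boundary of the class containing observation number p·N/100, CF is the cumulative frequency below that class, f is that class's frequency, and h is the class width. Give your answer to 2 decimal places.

N = 112; target position k = 10/100 · 112 = 11.2.
Cumulative frequencies: 23, 46, 59, 62, 73, 83, 112.
Observation 11.2 falls in the class 500 – <750.
L = 500, CF = 0, f = 23, h = 250.
P10 = 500 + ((11.2 − 0)/23)·250 = 500 + 121.739 = 621.739.

621.74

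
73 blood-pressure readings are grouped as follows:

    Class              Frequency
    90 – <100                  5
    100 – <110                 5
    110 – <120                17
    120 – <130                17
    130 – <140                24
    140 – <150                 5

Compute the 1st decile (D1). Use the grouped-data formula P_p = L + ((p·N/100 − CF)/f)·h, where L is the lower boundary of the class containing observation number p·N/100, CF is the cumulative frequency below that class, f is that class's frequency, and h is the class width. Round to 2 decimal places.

N = 73; target position k = 10/100 · 73 = 7.3.
Cumulative frequencies: 5, 10, 27, 44, 68, 73.
Observation 7.3 falls in the class 100 – <110.
L = 100, CF = 5, f = 5, h = 10.
P10 = 100 + ((7.3 − 5)/5)·10 = 100 + 4.6 = 104.6.

104.60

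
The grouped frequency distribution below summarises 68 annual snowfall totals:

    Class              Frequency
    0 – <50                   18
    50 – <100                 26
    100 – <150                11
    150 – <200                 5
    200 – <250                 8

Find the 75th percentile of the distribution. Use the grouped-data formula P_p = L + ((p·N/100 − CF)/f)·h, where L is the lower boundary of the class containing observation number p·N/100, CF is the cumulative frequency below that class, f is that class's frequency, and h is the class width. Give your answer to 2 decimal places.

131.82

N = 68; target position k = 75/100 · 68 = 51.
Cumulative frequencies: 18, 44, 55, 60, 68.
Observation 51 falls in the class 100 – <150.
L = 100, CF = 44, f = 11, h = 50.
P75 = 100 + ((51 − 44)/11)·50 = 100 + 31.8182 = 131.818.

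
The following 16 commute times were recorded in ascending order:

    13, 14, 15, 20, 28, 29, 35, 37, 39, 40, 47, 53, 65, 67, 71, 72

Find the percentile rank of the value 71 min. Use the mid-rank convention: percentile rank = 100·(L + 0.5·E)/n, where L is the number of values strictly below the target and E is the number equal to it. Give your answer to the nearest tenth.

90.6

Count below 71: L = 14; count equal: E = 1; n = 16.
Percentile rank = 100·(14 + 0.5·1)/16 = 100·14.5/16 = 90.62.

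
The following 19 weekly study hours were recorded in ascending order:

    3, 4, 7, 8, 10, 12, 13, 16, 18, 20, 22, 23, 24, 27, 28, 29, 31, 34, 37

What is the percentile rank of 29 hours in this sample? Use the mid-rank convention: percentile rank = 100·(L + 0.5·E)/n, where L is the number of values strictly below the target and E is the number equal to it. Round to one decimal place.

Count below 29: L = 15; count equal: E = 1; n = 19.
Percentile rank = 100·(15 + 0.5·1)/19 = 100·15.5/19 = 81.58.

81.6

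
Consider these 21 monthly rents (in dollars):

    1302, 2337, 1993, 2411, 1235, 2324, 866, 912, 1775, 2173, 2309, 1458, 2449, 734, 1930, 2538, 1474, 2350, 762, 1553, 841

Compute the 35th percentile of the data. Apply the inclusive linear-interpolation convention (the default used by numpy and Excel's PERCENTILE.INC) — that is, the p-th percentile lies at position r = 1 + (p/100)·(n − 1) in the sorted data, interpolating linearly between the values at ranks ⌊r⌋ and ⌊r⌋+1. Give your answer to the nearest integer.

Sorted: 734, 762, 841, 866, 912, 1235, 1302, 1458, 1474, 1553, 1775, 1930, 1993, 2173, 2309, 2324, 2337, 2350, 2411, 2449, 2538.
n = 21.
r = 1 + (35/100)·(21 − 1) = 1 + 7 = 8.
r is an integer, so P35 is the value at rank 8: 1458.

1458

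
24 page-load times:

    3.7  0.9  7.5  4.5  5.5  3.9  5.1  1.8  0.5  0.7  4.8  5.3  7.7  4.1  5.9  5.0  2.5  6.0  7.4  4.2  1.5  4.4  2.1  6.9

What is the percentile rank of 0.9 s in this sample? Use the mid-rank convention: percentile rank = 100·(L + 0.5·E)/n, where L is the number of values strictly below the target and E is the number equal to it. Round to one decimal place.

Sorted: 0.5, 0.7, 0.9, 1.5, 1.8, 2.1, 2.5, 3.7, 3.9, 4.1, 4.2, 4.4, 4.5, 4.8, 5.0, 5.1, 5.3, 5.5, 5.9, 6.0, 6.9, 7.4, 7.5, 7.7.
Count below 0.9: L = 2; count equal: E = 1; n = 24.
Percentile rank = 100·(2 + 0.5·1)/24 = 100·2.5/24 = 10.42.

10.4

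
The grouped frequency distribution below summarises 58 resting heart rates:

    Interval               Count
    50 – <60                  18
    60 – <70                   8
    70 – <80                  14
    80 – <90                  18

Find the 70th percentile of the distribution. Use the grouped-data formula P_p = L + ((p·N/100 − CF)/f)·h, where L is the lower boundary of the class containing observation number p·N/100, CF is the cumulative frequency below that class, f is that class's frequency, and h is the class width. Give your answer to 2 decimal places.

N = 58; target position k = 70/100 · 58 = 40.6.
Cumulative frequencies: 18, 26, 40, 58.
Observation 40.6 falls in the class 80 – <90.
L = 80, CF = 40, f = 18, h = 10.
P70 = 80 + ((40.6 − 40)/18)·10 = 80 + 0.333333 = 80.3333.

80.33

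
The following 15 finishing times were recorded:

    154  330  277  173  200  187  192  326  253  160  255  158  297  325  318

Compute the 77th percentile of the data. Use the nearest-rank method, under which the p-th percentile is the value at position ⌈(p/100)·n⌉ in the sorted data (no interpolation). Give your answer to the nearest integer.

318

Sorted: 154, 158, 160, 173, 187, 192, 200, 253, 255, 277, 297, 318, 325, 326, 330.
n = 15.
Position = ⌈77/100 · 15⌉ = ⌈11.55⌉ = 12.
The value at rank 12 is 318.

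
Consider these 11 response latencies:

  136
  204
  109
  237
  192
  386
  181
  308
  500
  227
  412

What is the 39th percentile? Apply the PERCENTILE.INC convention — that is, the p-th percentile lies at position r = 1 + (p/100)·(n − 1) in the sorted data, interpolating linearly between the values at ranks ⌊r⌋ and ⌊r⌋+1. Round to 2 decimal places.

202.80

Sorted: 109, 136, 181, 192, 204, 227, 237, 308, 386, 412, 500.
n = 11.
r = 1 + (39/100)·(11 − 1) = 1 + 3.9 = 4.9.
Rank 4 is 192 and rank 5 is 204.
Interpolate: 192 + 0.9·(204 − 192) = 192 + 0.9·12 = 202.8.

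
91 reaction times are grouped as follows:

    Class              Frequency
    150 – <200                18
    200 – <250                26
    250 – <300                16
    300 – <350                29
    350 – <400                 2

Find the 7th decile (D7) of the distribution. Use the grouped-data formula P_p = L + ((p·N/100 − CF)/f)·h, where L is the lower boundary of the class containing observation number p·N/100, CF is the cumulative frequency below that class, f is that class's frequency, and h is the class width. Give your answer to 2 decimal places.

N = 91; target position k = 70/100 · 91 = 63.7.
Cumulative frequencies: 18, 44, 60, 89, 91.
Observation 63.7 falls in the class 300 – <350.
L = 300, CF = 60, f = 29, h = 50.
P70 = 300 + ((63.7 − 60)/29)·50 = 300 + 6.37931 = 306.379.

306.38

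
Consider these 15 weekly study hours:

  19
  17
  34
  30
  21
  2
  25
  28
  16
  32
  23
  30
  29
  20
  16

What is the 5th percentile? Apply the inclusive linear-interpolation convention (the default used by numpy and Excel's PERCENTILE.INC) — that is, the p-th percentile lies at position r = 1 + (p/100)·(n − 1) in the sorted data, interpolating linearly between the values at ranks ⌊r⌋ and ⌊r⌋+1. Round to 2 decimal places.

11.80

Sorted: 2, 16, 16, 17, 19, 20, 21, 23, 25, 28, 29, 30, 30, 32, 34.
n = 15.
r = 1 + (5/100)·(15 − 1) = 1 + 0.7 = 1.7.
Rank 1 is 2 and rank 2 is 16.
Interpolate: 2 + 0.7·(16 − 2) = 2 + 0.7·14 = 11.8.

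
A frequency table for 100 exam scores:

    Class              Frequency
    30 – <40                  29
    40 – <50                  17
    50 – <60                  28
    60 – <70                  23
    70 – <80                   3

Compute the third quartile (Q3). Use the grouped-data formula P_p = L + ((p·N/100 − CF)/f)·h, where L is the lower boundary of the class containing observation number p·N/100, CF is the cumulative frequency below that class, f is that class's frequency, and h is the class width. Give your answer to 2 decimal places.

N = 100; target position k = 75/100 · 100 = 75.
Cumulative frequencies: 29, 46, 74, 97, 100.
Observation 75 falls in the class 60 – <70.
L = 60, CF = 74, f = 23, h = 10.
P75 = 60 + ((75 − 74)/23)·10 = 60 + 0.434783 = 60.4348.

60.43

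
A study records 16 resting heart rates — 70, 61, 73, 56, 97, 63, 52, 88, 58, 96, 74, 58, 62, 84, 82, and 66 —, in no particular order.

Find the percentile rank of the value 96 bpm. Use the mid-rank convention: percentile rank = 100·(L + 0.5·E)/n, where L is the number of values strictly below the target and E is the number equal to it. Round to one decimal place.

90.6

Sorted: 52, 56, 58, 58, 61, 62, 63, 66, 70, 73, 74, 82, 84, 88, 96, 97.
Count below 96: L = 14; count equal: E = 1; n = 16.
Percentile rank = 100·(14 + 0.5·1)/16 = 100·14.5/16 = 90.62.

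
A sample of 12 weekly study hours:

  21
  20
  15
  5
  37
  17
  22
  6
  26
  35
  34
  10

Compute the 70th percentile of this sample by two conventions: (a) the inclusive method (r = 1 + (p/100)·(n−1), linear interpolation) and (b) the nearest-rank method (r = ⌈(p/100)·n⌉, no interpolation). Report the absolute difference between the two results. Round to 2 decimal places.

1.20

Sorted: 5, 6, 10, 15, 17, 20, 21, 22, 26, 34, 35, 37.
n = 12.
(a) r = 8.7; between ranks 8 (22) and 9 (26): 24.8.
(b) the nearest-rank method: rank 9 → 26.
|24.8 − 26| = 1.2.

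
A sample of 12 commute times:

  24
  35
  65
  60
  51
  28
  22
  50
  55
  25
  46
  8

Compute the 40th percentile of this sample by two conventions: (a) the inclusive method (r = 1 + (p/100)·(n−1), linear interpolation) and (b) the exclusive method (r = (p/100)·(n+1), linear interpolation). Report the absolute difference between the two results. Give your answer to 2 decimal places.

Sorted: 8, 22, 24, 25, 28, 35, 46, 50, 51, 55, 60, 65.
n = 12.
(a) r = 5.4; between ranks 5 (28) and 6 (35): 30.8.
(b) r = 5.2; between ranks 5 (28) and 6 (35): 29.4.
|30.8 − 29.4| = 1.4.

1.40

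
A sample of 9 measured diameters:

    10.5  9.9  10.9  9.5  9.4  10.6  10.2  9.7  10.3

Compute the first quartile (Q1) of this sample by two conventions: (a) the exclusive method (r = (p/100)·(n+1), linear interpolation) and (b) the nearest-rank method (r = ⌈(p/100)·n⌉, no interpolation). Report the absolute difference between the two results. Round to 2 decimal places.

Sorted: 9.4, 9.5, 9.7, 9.9, 10.2, 10.3, 10.5, 10.6, 10.9.
n = 9.
(a) r = 2.5; between ranks 2 (9.5) and 3 (9.7): 9.6.
(b) the nearest-rank method: rank 3 → 9.7.
|9.6 − 9.7| = 0.1.

0.10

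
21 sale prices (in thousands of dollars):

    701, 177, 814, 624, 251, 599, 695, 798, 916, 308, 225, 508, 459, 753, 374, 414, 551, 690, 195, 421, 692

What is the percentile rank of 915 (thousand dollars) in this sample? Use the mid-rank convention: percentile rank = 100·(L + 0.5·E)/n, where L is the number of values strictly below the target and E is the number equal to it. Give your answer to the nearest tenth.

95.2

Sorted: 177, 195, 225, 251, 308, 374, 414, 421, 459, 508, 551, 599, 624, 690, 692, 695, 701, 753, 798, 814, 916.
Count below 915: L = 20; count equal: E = 0; n = 21.
Percentile rank = 100·(20 + 0.5·0)/21 = 100·20/21 = 95.24.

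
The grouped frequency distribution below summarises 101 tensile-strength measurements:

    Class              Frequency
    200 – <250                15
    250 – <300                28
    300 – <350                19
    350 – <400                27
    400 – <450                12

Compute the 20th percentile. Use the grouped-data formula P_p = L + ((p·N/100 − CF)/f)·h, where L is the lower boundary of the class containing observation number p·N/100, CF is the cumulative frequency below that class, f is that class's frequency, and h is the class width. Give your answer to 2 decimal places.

N = 101; target position k = 20/100 · 101 = 20.2.
Cumulative frequencies: 15, 43, 62, 89, 101.
Observation 20.2 falls in the class 250 – <300.
L = 250, CF = 15, f = 28, h = 50.
P20 = 250 + ((20.2 − 15)/28)·50 = 250 + 9.28571 = 259.286.

259.29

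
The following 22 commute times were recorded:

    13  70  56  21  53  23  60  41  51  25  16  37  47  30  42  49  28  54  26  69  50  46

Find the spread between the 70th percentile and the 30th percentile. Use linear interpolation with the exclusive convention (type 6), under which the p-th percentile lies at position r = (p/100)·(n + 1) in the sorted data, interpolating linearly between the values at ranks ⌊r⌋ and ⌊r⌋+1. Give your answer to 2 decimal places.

23.40

Sorted: 13, 16, 21, 23, 25, 26, 28, 30, 37, 41, 42, 46, 47, 49, 50, 51, 53, 54, 56, 60, 69, 70.
n = 22.
P30: r = 6.9; ranks 6–7 are 26, 28; interpolating gives 27.8.
P70: r = 16.1; ranks 16–17 are 51, 53; interpolating gives 51.2.
Difference: 51.2 − 27.8 = 23.4.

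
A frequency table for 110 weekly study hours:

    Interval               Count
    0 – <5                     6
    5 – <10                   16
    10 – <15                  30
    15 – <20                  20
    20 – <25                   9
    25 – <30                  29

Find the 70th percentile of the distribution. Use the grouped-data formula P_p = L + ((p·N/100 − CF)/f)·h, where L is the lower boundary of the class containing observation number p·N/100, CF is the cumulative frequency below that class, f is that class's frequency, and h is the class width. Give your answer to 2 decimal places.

N = 110; target position k = 70/100 · 110 = 77.
Cumulative frequencies: 6, 22, 52, 72, 81, 110.
Observation 77 falls in the class 20 – <25.
L = 20, CF = 72, f = 9, h = 5.
P70 = 20 + ((77 − 72)/9)·5 = 20 + 2.77778 = 22.7778.

22.78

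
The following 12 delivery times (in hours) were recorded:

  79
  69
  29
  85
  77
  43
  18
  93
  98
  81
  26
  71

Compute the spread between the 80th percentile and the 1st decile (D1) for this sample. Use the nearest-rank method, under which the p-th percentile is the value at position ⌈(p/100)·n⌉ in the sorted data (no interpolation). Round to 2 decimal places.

59.00

Sorted: 18, 26, 29, 43, 69, 71, 77, 79, 81, 85, 93, 98.
n = 12.
P10: rank ⌈10/100·12⌉ = 2 → 26.
P80: rank ⌈80/100·12⌉ = 10 → 85.
Difference: 85 − 26 = 59.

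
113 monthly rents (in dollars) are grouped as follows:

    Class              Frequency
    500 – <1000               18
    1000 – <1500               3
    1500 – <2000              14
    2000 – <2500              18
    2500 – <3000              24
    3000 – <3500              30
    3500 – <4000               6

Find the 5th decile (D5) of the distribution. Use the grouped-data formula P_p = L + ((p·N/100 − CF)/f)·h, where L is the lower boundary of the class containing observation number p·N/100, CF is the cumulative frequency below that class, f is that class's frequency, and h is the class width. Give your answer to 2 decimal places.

N = 113; target position k = 50/100 · 113 = 56.5.
Cumulative frequencies: 18, 21, 35, 53, 77, 107, 113.
Observation 56.5 falls in the class 2500 – <3000.
L = 2500, CF = 53, f = 24, h = 500.
P50 = 2500 + ((56.5 − 53)/24)·500 = 2500 + 72.9167 = 2572.92.

2572.92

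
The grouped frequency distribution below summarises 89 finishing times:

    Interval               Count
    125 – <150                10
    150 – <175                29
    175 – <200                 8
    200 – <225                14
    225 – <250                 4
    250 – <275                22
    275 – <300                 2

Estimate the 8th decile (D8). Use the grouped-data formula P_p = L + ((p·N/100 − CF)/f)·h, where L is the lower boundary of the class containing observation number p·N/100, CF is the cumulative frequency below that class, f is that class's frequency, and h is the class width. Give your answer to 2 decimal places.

257.05

N = 89; target position k = 80/100 · 89 = 71.2.
Cumulative frequencies: 10, 39, 47, 61, 65, 87, 89.
Observation 71.2 falls in the class 250 – <275.
L = 250, CF = 65, f = 22, h = 25.
P80 = 250 + ((71.2 − 65)/22)·25 = 250 + 7.04545 = 257.045.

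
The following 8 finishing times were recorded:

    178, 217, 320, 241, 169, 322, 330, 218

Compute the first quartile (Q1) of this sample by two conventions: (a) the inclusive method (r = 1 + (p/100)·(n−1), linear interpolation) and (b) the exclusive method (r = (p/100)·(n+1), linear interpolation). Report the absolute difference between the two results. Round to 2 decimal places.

19.50

Sorted: 169, 178, 217, 218, 241, 320, 322, 330.
n = 8.
(a) r = 2.75; between ranks 2 (178) and 3 (217): 207.25.
(b) r = 2.25; between ranks 2 (178) and 3 (217): 187.75.
|207.25 − 187.75| = 19.5.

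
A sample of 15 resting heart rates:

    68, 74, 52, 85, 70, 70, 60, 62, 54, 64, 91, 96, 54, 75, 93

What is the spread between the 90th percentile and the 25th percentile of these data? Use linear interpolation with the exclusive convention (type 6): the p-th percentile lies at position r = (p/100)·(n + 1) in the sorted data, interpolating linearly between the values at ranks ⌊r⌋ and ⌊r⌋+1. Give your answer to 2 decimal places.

34.20

Sorted: 52, 54, 54, 60, 62, 64, 68, 70, 70, 74, 75, 85, 91, 93, 96.
n = 15.
P25: r = 4 (integer) → 60.
P90: r = 14.4; ranks 14–15 are 93, 96; interpolating gives 94.2.
Difference: 94.2 − 60 = 34.2.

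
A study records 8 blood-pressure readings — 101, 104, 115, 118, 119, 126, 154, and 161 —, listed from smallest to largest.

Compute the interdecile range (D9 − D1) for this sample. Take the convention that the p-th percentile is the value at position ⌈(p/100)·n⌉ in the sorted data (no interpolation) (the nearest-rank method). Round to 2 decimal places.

n = 8.
P10: rank ⌈10/100·8⌉ = 1 → 101.
P90: rank ⌈90/100·8⌉ = 8 → 161.
Difference: 161 − 101 = 60.

60.00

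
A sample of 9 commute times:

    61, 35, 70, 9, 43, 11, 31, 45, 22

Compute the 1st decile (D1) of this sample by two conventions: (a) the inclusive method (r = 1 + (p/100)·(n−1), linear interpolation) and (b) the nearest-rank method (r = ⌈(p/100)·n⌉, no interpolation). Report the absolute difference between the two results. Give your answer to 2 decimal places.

Sorted: 9, 11, 22, 31, 35, 43, 45, 61, 70.
n = 9.
(a) r = 1.8; between ranks 1 (9) and 2 (11): 10.6.
(b) the nearest-rank method: rank 1 → 9.
|10.6 − 9| = 1.6.

1.60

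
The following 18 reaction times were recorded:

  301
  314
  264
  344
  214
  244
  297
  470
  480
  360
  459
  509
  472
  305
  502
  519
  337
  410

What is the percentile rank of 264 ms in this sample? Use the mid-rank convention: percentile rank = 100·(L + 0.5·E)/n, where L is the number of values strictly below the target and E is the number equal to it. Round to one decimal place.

Sorted: 214, 244, 264, 297, 301, 305, 314, 337, 344, 360, 410, 459, 470, 472, 480, 502, 509, 519.
Count below 264: L = 2; count equal: E = 1; n = 18.
Percentile rank = 100·(2 + 0.5·1)/18 = 100·2.5/18 = 13.89.

13.9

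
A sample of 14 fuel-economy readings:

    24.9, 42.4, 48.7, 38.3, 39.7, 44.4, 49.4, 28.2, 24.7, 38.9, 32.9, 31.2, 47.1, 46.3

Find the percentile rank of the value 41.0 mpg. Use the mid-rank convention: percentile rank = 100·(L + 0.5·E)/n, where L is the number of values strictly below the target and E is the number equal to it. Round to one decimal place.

57.1

Sorted: 24.7, 24.9, 28.2, 31.2, 32.9, 38.3, 38.9, 39.7, 42.4, 44.4, 46.3, 47.1, 48.7, 49.4.
Count below 41.0: L = 8; count equal: E = 0; n = 14.
Percentile rank = 100·(8 + 0.5·0)/14 = 100·8/14 = 57.14.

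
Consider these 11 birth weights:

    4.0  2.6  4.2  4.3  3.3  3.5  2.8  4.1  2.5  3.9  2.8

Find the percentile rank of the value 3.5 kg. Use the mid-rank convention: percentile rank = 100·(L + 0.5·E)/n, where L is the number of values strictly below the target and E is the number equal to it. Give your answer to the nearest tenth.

Sorted: 2.5, 2.6, 2.8, 2.8, 3.3, 3.5, 3.9, 4.0, 4.1, 4.2, 4.3.
Count below 3.5: L = 5; count equal: E = 1; n = 11.
Percentile rank = 100·(5 + 0.5·1)/11 = 100·5.5/11 = 50.

50.0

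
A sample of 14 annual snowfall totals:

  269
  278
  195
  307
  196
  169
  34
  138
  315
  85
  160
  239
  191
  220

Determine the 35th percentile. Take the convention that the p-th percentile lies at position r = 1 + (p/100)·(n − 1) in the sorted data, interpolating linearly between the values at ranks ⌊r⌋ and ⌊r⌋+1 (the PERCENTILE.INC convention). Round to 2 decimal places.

181.10

Sorted: 34, 85, 138, 160, 169, 191, 195, 196, 220, 239, 269, 278, 307, 315.
n = 14.
r = 1 + (35/100)·(14 − 1) = 1 + 4.55 = 5.55.
Rank 5 is 169 and rank 6 is 191.
Interpolate: 169 + 0.55·(191 − 169) = 169 + 0.55·22 = 181.1.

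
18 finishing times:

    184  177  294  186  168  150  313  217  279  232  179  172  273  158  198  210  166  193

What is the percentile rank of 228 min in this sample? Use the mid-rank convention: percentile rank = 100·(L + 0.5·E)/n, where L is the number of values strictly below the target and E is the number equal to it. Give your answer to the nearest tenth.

Sorted: 150, 158, 166, 168, 172, 177, 179, 184, 186, 193, 198, 210, 217, 232, 273, 279, 294, 313.
Count below 228: L = 13; count equal: E = 0; n = 18.
Percentile rank = 100·(13 + 0.5·0)/18 = 100·13/18 = 72.22.

72.2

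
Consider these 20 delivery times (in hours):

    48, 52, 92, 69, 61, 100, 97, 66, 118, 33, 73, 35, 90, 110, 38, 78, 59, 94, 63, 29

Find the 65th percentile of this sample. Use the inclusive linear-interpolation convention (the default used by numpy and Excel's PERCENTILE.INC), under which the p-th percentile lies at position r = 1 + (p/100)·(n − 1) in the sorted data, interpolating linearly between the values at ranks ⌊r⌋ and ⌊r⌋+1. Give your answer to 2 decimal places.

Sorted: 29, 33, 35, 38, 48, 52, 59, 61, 63, 66, 69, 73, 78, 90, 92, 94, 97, 100, 110, 118.
n = 20.
r = 1 + (65/100)·(20 − 1) = 1 + 12.35 = 13.35.
Rank 13 is 78 and rank 14 is 90.
Interpolate: 78 + 0.35·(90 − 78) = 78 + 0.35·12 = 82.2.

82.20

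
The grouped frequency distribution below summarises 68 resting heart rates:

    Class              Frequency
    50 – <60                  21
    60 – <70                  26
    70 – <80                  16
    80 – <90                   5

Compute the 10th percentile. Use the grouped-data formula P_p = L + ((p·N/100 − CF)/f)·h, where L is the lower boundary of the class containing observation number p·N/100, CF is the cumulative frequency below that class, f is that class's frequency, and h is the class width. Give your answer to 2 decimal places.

N = 68; target position k = 10/100 · 68 = 6.8.
Cumulative frequencies: 21, 47, 63, 68.
Observation 6.8 falls in the class 50 – <60.
L = 50, CF = 0, f = 21, h = 10.
P10 = 50 + ((6.8 − 0)/21)·10 = 50 + 3.2381 = 53.2381.

53.24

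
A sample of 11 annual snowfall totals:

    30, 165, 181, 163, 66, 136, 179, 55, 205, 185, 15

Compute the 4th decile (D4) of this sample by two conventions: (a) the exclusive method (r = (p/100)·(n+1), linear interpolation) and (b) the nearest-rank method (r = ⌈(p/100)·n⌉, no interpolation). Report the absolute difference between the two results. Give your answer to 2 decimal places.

14.00

Sorted: 15, 30, 55, 66, 136, 163, 165, 179, 181, 185, 205.
n = 11.
(a) r = 4.8; between ranks 4 (66) and 5 (136): 122.
(b) the nearest-rank method: rank 5 → 136.
|122 − 136| = 14.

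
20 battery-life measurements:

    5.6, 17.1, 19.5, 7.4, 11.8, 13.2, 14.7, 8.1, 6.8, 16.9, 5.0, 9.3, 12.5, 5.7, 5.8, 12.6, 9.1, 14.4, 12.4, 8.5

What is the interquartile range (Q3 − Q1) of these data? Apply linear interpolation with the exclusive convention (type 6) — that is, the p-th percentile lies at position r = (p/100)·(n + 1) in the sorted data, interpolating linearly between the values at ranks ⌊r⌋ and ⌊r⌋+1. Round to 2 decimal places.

7.15

Sorted: 5.0, 5.6, 5.7, 5.8, 6.8, 7.4, 8.1, 8.5, 9.1, 9.3, 11.8, 12.4, 12.5, 12.6, 13.2, 14.4, 14.7, 16.9, 17.1, 19.5.
n = 20.
P25: r = 5.25; ranks 5–6 are 6.8, 7.4; interpolating gives 6.95.
P75: r = 15.75; ranks 15–16 are 13.2, 14.4; interpolating gives 14.1.
Difference: 14.1 − 6.95 = 7.15.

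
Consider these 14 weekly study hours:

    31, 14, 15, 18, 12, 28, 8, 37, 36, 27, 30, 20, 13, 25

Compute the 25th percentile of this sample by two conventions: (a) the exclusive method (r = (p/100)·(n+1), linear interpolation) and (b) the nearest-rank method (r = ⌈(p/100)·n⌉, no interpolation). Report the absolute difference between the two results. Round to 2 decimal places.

0.25

Sorted: 8, 12, 13, 14, 15, 18, 20, 25, 27, 28, 30, 31, 36, 37.
n = 14.
(a) r = 3.75; between ranks 3 (13) and 4 (14): 13.75.
(b) the nearest-rank method: rank 4 → 14.
|13.75 − 14| = 0.25.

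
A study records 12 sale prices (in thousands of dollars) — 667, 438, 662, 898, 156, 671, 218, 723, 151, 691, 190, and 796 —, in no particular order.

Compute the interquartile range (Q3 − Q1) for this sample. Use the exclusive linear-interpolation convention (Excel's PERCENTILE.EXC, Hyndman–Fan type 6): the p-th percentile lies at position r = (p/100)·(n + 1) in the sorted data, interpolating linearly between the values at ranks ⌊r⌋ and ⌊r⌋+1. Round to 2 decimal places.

Sorted: 151, 156, 190, 218, 438, 662, 667, 671, 691, 723, 796, 898.
n = 12.
P25: r = 3.25; ranks 3–4 are 190, 218; interpolating gives 197.
P75: r = 9.75; ranks 9–10 are 691, 723; interpolating gives 715.
Difference: 715 − 197 = 518.

518.00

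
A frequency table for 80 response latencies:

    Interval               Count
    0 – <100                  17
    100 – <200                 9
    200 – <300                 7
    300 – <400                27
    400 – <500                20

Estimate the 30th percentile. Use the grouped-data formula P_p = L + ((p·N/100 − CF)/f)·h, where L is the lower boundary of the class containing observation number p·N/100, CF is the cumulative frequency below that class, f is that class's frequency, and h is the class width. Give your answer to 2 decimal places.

177.78

N = 80; target position k = 30/100 · 80 = 24.
Cumulative frequencies: 17, 26, 33, 60, 80.
Observation 24 falls in the class 100 – <200.
L = 100, CF = 17, f = 9, h = 100.
P30 = 100 + ((24 − 17)/9)·100 = 100 + 77.7778 = 177.778.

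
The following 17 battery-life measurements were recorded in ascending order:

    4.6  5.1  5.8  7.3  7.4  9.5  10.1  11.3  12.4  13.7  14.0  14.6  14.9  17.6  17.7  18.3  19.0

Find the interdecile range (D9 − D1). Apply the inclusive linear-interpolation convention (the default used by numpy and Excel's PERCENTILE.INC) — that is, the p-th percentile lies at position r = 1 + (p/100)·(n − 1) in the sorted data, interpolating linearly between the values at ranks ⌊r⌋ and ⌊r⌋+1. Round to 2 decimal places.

n = 17.
P10: r = 2.6; ranks 2–3 are 5.1, 5.8; interpolating gives 5.52.
P90: r = 15.4; ranks 15–16 are 17.7, 18.3; interpolating gives 17.94.
Difference: 17.94 − 5.52 = 12.42.

12.42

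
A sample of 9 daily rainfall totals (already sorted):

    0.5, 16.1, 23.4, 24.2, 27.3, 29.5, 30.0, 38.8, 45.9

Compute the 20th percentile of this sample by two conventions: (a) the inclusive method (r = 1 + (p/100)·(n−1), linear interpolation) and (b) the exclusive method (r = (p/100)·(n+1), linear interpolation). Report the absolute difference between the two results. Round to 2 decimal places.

n = 9.
(a) r = 2.6; between ranks 2 (16.1) and 3 (23.4): 20.48.
(b) r = 2 → value at rank 2 = 16.1.
|20.48 − 16.1| = 4.38.

4.38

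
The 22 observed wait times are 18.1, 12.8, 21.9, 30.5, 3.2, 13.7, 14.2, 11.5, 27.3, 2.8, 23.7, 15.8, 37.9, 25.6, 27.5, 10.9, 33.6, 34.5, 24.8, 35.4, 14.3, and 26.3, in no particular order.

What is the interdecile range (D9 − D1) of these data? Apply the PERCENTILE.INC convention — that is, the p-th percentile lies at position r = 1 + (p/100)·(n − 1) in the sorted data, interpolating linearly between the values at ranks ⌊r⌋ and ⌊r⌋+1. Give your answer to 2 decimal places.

23.45

Sorted: 2.8, 3.2, 10.9, 11.5, 12.8, 13.7, 14.2, 14.3, 15.8, 18.1, 21.9, 23.7, 24.8, 25.6, 26.3, 27.3, 27.5, 30.5, 33.6, 34.5, 35.4, 37.9.
n = 22.
P10: r = 3.1; ranks 3–4 are 10.9, 11.5; interpolating gives 10.96.
P90: r = 19.9; ranks 19–20 are 33.6, 34.5; interpolating gives 34.41.
Difference: 34.41 − 10.96 = 23.45.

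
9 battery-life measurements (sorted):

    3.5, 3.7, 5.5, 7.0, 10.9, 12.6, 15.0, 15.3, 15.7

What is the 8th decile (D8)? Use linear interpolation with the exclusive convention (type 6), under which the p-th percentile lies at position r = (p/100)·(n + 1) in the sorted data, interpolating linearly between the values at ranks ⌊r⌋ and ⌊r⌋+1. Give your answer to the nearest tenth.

15.3

n = 9.
r = (80/100)·(9 + 1) = 8.
r is an integer, so P80 is the value at rank 8: 15.3.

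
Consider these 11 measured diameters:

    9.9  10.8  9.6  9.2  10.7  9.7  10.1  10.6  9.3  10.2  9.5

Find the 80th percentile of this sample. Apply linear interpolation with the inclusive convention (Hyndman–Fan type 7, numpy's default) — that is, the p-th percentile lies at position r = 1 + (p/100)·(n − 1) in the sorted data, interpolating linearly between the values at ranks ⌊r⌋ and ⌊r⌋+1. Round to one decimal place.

10.6

Sorted: 9.2, 9.3, 9.5, 9.6, 9.7, 9.9, 10.1, 10.2, 10.6, 10.7, 10.8.
n = 11.
r = 1 + (80/100)·(11 − 1) = 1 + 8 = 9.
r is an integer, so P80 is the value at rank 9: 10.6.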